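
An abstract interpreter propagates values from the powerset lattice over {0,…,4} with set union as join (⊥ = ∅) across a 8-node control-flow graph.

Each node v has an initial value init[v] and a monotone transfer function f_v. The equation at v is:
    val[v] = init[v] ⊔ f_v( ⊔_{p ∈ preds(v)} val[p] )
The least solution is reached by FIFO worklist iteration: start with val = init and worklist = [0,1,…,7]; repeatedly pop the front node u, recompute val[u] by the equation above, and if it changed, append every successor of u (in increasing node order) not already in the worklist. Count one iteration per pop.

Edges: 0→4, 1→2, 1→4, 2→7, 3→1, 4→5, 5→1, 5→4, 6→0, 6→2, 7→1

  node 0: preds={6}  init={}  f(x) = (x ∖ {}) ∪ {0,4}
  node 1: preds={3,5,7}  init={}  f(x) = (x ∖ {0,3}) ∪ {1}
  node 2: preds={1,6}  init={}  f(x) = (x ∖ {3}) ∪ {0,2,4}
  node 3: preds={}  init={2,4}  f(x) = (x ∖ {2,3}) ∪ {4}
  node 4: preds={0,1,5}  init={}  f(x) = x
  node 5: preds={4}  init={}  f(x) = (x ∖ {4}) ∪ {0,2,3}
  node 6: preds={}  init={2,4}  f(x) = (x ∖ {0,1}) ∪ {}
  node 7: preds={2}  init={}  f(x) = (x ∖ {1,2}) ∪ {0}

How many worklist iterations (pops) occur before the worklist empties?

Iteration log — 11 steps:
  step 1. node 0  ⊔preds={2,4}  new={0,2,4}  old={}  +wl: 
  step 2. node 1  ⊔preds={2,4}  new={1,2,4}  old={}  +wl: 
  step 3. node 2  ⊔preds={1,2,4}  new={0,1,2,4}  old={}  +wl: 
  step 4. node 3  ⊔preds={}  new={2,4}  stable
  step 5. node 4  ⊔preds={0,1,2,4}  new={0,1,2,4}  old={}  +wl: 
  step 6. node 5  ⊔preds={0,1,2,4}  new={0,1,2,3}  old={}  +wl: 1,4
  step 7. node 6  ⊔preds={}  new={2,4}  stable
  step 8. node 7  ⊔preds={0,1,2,4}  new={0,4}  old={}  +wl: 
  step 9. node 1  ⊔preds={0,1,2,3,4}  new={1,2,4}  stable
  step 10. node 4  ⊔preds={0,1,2,3,4}  new={0,1,2,3,4}  old={0,1,2,4}  +wl: 5
  step 11. node 5  ⊔preds={0,1,2,3,4}  new={0,1,2,3}  stable

Least fixpoint reached:
  node 0: {0,2,4}
  node 1: {1,2,4}
  node 2: {0,1,2,4}
  node 3: {2,4}
  node 4: {0,1,2,3,4}
  node 5: {0,1,2,3}
  node 6: {2,4}
  node 7: {0,4}

11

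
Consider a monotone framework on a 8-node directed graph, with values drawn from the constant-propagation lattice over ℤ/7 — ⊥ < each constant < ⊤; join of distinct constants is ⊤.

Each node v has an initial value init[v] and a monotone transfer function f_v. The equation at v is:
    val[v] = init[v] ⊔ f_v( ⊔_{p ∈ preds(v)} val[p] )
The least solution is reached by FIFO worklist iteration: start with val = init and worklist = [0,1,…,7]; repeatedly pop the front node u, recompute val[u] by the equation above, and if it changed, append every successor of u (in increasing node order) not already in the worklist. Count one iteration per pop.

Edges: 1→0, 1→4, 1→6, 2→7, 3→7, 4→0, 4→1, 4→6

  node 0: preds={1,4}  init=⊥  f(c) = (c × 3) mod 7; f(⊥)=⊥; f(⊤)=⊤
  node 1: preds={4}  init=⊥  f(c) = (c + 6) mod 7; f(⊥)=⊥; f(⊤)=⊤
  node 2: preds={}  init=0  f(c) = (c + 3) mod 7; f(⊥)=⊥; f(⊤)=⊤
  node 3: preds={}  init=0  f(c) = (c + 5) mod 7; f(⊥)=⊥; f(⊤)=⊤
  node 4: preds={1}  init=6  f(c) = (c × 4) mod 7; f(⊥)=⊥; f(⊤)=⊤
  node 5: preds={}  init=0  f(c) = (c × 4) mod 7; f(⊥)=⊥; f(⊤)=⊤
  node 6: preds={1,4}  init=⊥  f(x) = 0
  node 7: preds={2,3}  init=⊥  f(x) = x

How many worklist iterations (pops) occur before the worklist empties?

9

Trace (9 dequeues):
  [1] u=0 | in 6 | out 4 | prev ⊥ | push {}
  [2] u=1 | in 6 | out 5 | prev ⊥ | push {0}
  [3] u=2 | in ⊥ | out 0 | ==
  [4] u=3 | in ⊥ | out 0 | ==
  [5] u=4 | in 5 | out 6 | ==
  [6] u=5 | in ⊥ | out 0 | ==
  [7] u=6 | in ⊤ | out 0 | prev ⊥ | push {}
  [8] u=7 | in 0 | out 0 | prev ⊥ | push {}
  [9] u=0 | in ⊤ | out ⊤ | prev 4 | push {}

Converged values:
  [0] ⊤
  [1] 5
  [2] 0
  [3] 0
  [4] 6
  [5] 0
  [6] 0
  [7] 0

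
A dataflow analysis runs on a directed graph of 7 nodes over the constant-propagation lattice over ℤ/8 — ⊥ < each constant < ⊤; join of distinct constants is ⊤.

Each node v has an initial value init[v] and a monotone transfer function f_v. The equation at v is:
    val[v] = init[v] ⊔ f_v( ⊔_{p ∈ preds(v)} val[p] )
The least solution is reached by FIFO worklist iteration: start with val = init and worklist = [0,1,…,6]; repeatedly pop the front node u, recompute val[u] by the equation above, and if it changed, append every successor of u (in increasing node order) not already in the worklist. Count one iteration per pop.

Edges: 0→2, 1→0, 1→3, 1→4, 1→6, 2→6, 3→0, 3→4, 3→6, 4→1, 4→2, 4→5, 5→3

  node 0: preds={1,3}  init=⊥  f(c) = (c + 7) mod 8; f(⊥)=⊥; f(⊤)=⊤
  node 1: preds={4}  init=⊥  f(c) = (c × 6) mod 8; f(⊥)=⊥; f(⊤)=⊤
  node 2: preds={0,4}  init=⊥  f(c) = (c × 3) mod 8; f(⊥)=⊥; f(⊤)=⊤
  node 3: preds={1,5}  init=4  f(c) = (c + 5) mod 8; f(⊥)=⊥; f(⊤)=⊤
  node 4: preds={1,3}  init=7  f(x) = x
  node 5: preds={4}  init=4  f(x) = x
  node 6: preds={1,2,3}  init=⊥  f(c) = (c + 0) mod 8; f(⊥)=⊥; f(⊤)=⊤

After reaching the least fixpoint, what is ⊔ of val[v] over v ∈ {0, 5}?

⊤

Trace (14 dequeues):
  [1] u=0 | in 4 | out 3 | prev ⊥ | push {}
  [2] u=1 | in 7 | out 2 | prev ⊥ | push {0}
  [3] u=2 | in ⊤ | out ⊤ | prev ⊥ | push {}
  [4] u=3 | in ⊤ | out ⊤ | prev 4 | push {}
  [5] u=4 | in ⊤ | out ⊤ | prev 7 | push {1,2}
  [6] u=5 | in ⊤ | out ⊤ | prev 4 | push {3}
  [7] u=6 | in ⊤ | out ⊤ | prev ⊥ | push {}
  [8] u=0 | in ⊤ | out ⊤ | prev 3 | push {}
  [9] u=1 | in ⊤ | out ⊤ | prev 2 | push {0,4,6}
  [10] u=2 | in ⊤ | out ⊤ | ==
  [11] u=3 | in ⊤ | out ⊤ | ==
  [12] u=0 | in ⊤ | out ⊤ | ==
  [13] u=4 | in ⊤ | out ⊤ | ==
  [14] u=6 | in ⊤ | out ⊤ | ==

Converged values:
  [0] ⊤
  [1] ⊤
  [2] ⊤
  [3] ⊤
  [4] ⊤
  [5] ⊤
  [6] ⊤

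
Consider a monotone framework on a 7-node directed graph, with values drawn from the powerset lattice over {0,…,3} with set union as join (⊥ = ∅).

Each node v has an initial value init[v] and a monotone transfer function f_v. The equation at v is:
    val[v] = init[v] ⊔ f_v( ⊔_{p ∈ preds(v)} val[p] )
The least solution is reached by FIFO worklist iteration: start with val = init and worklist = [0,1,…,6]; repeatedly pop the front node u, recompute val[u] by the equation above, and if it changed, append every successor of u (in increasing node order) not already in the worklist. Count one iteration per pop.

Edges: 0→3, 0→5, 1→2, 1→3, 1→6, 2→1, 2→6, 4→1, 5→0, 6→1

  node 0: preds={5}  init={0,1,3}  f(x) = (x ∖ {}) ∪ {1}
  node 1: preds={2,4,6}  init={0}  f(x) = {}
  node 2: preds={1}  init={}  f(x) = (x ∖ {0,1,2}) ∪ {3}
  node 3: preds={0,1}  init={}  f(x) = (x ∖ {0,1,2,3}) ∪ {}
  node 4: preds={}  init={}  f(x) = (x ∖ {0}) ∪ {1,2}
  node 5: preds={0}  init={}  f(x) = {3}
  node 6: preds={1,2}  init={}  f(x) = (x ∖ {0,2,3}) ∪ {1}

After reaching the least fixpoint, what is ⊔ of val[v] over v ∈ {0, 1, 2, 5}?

{0,1,3}

Iteration log — 9 steps:
  step 1. node 0  ⊔preds={}  new={0,1,3}  stable
  step 2. node 1  ⊔preds={}  new={0}  stable
  step 3. node 2  ⊔preds={0}  new={3}  old={}  +wl: 1
  step 4. node 3  ⊔preds={0,1,3}  new={}  stable
  step 5. node 4  ⊔preds={}  new={1,2}  old={}  +wl: 
  step 6. node 5  ⊔preds={0,1,3}  new={3}  old={}  +wl: 0
  step 7. node 6  ⊔preds={0,3}  new={1}  old={}  +wl: 
  step 8. node 1  ⊔preds={1,2,3}  new={0}  stable
  step 9. node 0  ⊔preds={3}  new={0,1,3}  stable

Least fixpoint reached:
  node 0: {0,1,3}
  node 1: {0}
  node 2: {3}
  node 3: {}
  node 4: {1,2}
  node 5: {3}
  node 6: {1}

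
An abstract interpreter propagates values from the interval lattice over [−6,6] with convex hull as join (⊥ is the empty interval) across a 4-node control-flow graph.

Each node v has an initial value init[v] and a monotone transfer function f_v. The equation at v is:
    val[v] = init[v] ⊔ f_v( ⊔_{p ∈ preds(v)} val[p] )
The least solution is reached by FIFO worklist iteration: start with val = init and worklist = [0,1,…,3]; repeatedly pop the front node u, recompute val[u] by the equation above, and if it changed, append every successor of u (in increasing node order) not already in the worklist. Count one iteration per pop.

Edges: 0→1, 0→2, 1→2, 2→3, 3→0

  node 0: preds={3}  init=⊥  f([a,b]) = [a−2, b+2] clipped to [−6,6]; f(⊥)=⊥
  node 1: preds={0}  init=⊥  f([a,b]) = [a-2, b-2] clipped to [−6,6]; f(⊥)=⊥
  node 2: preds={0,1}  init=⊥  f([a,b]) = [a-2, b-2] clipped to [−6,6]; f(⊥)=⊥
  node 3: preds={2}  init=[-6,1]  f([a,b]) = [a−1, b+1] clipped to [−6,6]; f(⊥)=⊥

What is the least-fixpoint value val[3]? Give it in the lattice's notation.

[-6,5]

Iteration log — 17 steps:
  step 1. node 0  ⊔preds=[-6,1]  new=[-6,3]  old=⊥  +wl: 
  step 2. node 1  ⊔preds=[-6,3]  new=[-6,1]  old=⊥  +wl: 
  step 3. node 2  ⊔preds=[-6,3]  new=[-6,1]  old=⊥  +wl: 
  step 4. node 3  ⊔preds=[-6,1]  new=[-6,2]  old=[-6,1]  +wl: 0
  step 5. node 0  ⊔preds=[-6,2]  new=[-6,4]  old=[-6,3]  +wl: 1,2
  step 6. node 1  ⊔preds=[-6,4]  new=[-6,2]  old=[-6,1]  +wl: 
  step 7. node 2  ⊔preds=[-6,4]  new=[-6,2]  old=[-6,1]  +wl: 3
  step 8. node 3  ⊔preds=[-6,2]  new=[-6,3]  old=[-6,2]  +wl: 0
  step 9. node 0  ⊔preds=[-6,3]  new=[-6,5]  old=[-6,4]  +wl: 1,2
  step 10. node 1  ⊔preds=[-6,5]  new=[-6,3]  old=[-6,2]  +wl: 
  step 11. node 2  ⊔preds=[-6,5]  new=[-6,3]  old=[-6,2]  +wl: 3
  step 12. node 3  ⊔preds=[-6,3]  new=[-6,4]  old=[-6,3]  +wl: 0
  step 13. node 0  ⊔preds=[-6,4]  new=[-6,6]  old=[-6,5]  +wl: 1,2
  step 14. node 1  ⊔preds=[-6,6]  new=[-6,4]  old=[-6,3]  +wl: 
  step 15. node 2  ⊔preds=[-6,6]  new=[-6,4]  old=[-6,3]  +wl: 3
  step 16. node 3  ⊔preds=[-6,4]  new=[-6,5]  old=[-6,4]  +wl: 0
  step 17. node 0  ⊔preds=[-6,5]  new=[-6,6]  stable

Least fixpoint reached:
  node 0: [-6,6]
  node 1: [-6,4]
  node 2: [-6,4]
  node 3: [-6,5]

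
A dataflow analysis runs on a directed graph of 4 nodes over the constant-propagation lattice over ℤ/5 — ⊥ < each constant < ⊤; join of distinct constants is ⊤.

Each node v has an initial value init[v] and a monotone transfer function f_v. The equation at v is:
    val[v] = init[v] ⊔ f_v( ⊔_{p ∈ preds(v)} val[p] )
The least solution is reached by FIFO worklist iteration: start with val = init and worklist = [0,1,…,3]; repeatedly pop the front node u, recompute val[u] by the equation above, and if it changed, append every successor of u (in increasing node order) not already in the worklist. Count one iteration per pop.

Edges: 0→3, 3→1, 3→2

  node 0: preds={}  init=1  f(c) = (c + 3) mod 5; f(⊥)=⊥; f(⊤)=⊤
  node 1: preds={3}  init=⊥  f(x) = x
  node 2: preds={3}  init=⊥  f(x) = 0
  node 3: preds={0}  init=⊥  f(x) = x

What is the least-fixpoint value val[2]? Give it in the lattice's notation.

Trace (6 dequeues):
  [1] u=0 | in ⊥ | out 1 | ==
  [2] u=1 | in ⊥ | out ⊥ | ==
  [3] u=2 | in ⊥ | out 0 | prev ⊥ | push {}
  [4] u=3 | in 1 | out 1 | prev ⊥ | push {1,2}
  [5] u=1 | in 1 | out 1 | prev ⊥ | push {}
  [6] u=2 | in 1 | out 0 | ==

Converged values:
  [0] 1
  [1] 1
  [2] 0
  [3] 1

0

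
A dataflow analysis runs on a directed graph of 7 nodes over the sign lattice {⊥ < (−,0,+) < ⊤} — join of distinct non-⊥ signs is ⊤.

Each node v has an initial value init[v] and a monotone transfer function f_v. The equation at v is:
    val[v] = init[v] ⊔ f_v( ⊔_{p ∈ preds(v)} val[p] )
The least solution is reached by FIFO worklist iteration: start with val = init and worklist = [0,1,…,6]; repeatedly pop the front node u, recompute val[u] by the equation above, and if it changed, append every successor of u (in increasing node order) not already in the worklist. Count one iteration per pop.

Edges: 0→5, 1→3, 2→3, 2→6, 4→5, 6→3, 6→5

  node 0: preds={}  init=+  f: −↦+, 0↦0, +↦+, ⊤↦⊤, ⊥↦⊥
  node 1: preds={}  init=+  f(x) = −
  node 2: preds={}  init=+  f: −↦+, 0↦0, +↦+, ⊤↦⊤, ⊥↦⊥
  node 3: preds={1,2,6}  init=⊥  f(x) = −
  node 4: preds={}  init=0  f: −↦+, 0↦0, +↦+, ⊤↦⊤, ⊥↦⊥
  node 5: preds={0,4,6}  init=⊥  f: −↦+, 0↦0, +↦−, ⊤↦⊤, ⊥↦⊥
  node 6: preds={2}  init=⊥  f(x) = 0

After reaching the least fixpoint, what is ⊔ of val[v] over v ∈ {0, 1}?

Trace (9 dequeues):
  [1] u=0 | in ⊥ | out + | ==
  [2] u=1 | in ⊥ | out ⊤ | prev + | push {}
  [3] u=2 | in ⊥ | out + | ==
  [4] u=3 | in ⊤ | out − | prev ⊥ | push {}
  [5] u=4 | in ⊥ | out 0 | ==
  [6] u=5 | in ⊤ | out ⊤ | prev ⊥ | push {}
  [7] u=6 | in + | out 0 | prev ⊥ | push {3,5}
  [8] u=3 | in ⊤ | out − | ==
  [9] u=5 | in ⊤ | out ⊤ | ==

Converged values:
  [0] +
  [1] ⊤
  [2] +
  [3] −
  [4] 0
  [5] ⊤
  [6] 0

⊤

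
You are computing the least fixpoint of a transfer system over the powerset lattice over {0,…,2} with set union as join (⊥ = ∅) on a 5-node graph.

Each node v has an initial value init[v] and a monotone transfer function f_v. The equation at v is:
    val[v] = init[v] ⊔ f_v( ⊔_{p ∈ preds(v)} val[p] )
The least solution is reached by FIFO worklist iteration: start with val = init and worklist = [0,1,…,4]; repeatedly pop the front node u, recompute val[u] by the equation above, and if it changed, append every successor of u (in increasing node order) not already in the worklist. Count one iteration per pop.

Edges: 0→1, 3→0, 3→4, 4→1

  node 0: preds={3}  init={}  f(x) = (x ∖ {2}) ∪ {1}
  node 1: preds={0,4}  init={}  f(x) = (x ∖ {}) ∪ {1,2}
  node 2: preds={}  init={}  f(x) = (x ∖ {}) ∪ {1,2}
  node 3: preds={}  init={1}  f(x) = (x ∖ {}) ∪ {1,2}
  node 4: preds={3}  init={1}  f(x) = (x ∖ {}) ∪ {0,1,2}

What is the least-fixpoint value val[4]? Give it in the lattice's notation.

Trace (7 dequeues):
  [1] u=0 | in {1} | out {1} | prev {} | push {}
  [2] u=1 | in {1} | out {1,2} | prev {} | push {}
  [3] u=2 | in {} | out {1,2} | prev {} | push {}
  [4] u=3 | in {} | out {1,2} | prev {1} | push {0}
  [5] u=4 | in {1,2} | out {0,1,2} | prev {1} | push {1}
  [6] u=0 | in {1,2} | out {1} | ==
  [7] u=1 | in {0,1,2} | out {0,1,2} | prev {1,2} | push {}

Converged values:
  [0] {1}
  [1] {0,1,2}
  [2] {1,2}
  [3] {1,2}
  [4] {0,1,2}

{0,1,2}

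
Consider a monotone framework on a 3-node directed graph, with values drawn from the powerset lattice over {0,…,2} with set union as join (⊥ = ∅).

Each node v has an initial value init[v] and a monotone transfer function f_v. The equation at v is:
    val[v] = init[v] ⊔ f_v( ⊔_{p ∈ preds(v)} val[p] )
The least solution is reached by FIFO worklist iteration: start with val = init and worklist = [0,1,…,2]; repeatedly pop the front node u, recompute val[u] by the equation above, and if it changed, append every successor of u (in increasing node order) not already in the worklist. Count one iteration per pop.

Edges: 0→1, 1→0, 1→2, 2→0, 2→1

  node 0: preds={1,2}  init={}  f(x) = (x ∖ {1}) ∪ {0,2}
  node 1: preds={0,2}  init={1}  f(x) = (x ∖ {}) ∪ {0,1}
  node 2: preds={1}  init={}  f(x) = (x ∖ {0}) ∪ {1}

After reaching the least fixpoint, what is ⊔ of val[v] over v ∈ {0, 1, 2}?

{0,1,2}

Worklist (5 pops):
  #1 pop 0: in={1} → {0,2} (was {}); enqueue []
  #2 pop 1: in={0,2} → {0,1,2} (was {1}); enqueue [0]
  #3 pop 2: in={0,1,2} → {1,2} (was {}); enqueue [1]
  #4 pop 0: in={0,1,2} → {0,2} (no change)
  #5 pop 1: in={0,1,2} → {0,1,2} (no change)

Fixpoint:
  val[0] = {0,2}
  val[1] = {0,1,2}
  val[2] = {1,2}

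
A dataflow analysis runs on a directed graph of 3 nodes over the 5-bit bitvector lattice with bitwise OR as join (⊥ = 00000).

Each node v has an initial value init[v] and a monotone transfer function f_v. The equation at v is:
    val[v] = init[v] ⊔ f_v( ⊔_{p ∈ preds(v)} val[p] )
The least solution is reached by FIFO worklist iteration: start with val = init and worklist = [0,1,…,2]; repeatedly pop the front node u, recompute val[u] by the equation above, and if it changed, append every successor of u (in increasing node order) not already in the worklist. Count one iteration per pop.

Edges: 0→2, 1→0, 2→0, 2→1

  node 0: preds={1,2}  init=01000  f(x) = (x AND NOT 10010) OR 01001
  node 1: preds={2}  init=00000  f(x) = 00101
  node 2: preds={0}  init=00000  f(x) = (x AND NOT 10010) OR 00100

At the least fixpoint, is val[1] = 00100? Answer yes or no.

Trace (6 dequeues):
  [1] u=0 | in 00000 | out 01001 | prev 01000 | push {}
  [2] u=1 | in 00000 | out 00101 | prev 00000 | push {0}
  [3] u=2 | in 01001 | out 01101 | prev 00000 | push {1}
  [4] u=0 | in 01101 | out 01101 | prev 01001 | push {2}
  [5] u=1 | in 01101 | out 00101 | ==
  [6] u=2 | in 01101 | out 01101 | ==

Converged values:
  [0] 01101
  [1] 00101
  [2] 01101

no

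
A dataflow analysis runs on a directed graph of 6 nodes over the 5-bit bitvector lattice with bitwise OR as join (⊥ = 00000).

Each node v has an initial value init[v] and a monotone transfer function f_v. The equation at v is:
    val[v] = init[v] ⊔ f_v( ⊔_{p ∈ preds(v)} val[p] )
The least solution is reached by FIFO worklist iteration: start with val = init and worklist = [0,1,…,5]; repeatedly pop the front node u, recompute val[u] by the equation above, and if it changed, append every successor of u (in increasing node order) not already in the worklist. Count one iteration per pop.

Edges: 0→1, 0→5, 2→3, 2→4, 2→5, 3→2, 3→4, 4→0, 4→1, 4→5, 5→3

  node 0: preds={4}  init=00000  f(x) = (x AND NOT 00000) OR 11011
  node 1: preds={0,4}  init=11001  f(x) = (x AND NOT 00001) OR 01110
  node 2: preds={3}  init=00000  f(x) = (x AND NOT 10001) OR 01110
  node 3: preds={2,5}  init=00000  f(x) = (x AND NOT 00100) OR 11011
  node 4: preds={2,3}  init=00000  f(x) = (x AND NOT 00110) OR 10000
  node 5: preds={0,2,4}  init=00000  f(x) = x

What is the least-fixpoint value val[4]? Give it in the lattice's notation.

Iteration log — 10 steps:
  step 1. node 0  ⊔preds=00000  new=11011  old=00000  +wl: 
  step 2. node 1  ⊔preds=11011  new=11111  old=11001  +wl: 
  step 3. node 2  ⊔preds=00000  new=01110  old=00000  +wl: 
  step 4. node 3  ⊔preds=01110  new=11011  old=00000  +wl: 2
  step 5. node 4  ⊔preds=11111  new=11001  old=00000  +wl: 0,1
  step 6. node 5  ⊔preds=11111  new=11111  old=00000  +wl: 3
  step 7. node 2  ⊔preds=11011  new=01110  stable
  step 8. node 0  ⊔preds=11001  new=11011  stable
  step 9. node 1  ⊔preds=11011  new=11111  stable
  step 10. node 3  ⊔preds=11111  new=11011  stable

Least fixpoint reached:
  node 0: 11011
  node 1: 11111
  node 2: 01110
  node 3: 11011
  node 4: 11001
  node 5: 11111

11001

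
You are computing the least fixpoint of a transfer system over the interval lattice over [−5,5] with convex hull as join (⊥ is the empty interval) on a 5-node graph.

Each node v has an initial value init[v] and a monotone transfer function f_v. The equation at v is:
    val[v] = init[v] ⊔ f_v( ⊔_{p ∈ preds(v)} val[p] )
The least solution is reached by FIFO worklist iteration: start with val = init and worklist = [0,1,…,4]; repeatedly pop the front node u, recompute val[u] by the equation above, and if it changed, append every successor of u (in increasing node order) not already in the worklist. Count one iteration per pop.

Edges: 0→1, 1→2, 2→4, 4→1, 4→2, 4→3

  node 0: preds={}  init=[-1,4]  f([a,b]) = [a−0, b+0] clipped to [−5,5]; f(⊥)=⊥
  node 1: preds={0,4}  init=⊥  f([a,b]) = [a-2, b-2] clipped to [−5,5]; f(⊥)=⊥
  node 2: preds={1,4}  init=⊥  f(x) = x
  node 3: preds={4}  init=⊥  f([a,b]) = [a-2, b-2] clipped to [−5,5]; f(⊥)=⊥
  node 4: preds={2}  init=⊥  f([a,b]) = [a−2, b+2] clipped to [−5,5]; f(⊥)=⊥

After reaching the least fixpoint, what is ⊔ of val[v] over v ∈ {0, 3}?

[-5,4]

Worklist (13 pops):
  #1 pop 0: in=⊥ → [-1,4] (no change)
  #2 pop 1: in=[-1,4] → [-3,2] (was ⊥); enqueue []
  #3 pop 2: in=[-3,2] → [-3,2] (was ⊥); enqueue []
  #4 pop 3: in=⊥ → ⊥ (no change)
  #5 pop 4: in=[-3,2] → [-5,4] (was ⊥); enqueue [1,2,3]
  #6 pop 1: in=[-5,4] → [-5,2] (was [-3,2]); enqueue []
  #7 pop 2: in=[-5,4] → [-5,4] (was [-3,2]); enqueue [4]
  #8 pop 3: in=[-5,4] → [-5,2] (was ⊥); enqueue []
  #9 pop 4: in=[-5,4] → [-5,5] (was [-5,4]); enqueue [1,2,3]
  #10 pop 1: in=[-5,5] → [-5,3] (was [-5,2]); enqueue []
  #11 pop 2: in=[-5,5] → [-5,5] (was [-5,4]); enqueue [4]
  #12 pop 3: in=[-5,5] → [-5,3] (was [-5,2]); enqueue []
  #13 pop 4: in=[-5,5] → [-5,5] (no change)

Fixpoint:
  val[0] = [-1,4]
  val[1] = [-5,3]
  val[2] = [-5,5]
  val[3] = [-5,3]
  val[4] = [-5,5]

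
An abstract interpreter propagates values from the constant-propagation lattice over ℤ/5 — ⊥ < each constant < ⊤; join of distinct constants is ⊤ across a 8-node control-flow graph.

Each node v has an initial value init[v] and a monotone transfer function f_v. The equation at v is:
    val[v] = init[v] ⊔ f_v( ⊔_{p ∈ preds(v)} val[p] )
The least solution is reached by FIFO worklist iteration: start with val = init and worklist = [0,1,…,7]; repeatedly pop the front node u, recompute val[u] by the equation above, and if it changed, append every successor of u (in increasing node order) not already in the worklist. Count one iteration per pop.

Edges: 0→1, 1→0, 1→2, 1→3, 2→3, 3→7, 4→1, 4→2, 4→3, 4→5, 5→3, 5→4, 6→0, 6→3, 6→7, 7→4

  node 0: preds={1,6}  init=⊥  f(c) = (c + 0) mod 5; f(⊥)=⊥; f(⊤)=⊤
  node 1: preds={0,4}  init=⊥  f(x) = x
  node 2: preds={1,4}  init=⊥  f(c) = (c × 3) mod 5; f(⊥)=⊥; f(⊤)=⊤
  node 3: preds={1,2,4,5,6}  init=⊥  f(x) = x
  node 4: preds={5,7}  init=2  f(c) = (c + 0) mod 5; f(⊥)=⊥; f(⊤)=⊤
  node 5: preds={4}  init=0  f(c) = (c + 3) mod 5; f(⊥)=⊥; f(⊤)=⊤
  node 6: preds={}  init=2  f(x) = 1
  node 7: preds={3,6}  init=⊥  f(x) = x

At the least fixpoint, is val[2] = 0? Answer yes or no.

Iteration log — 14 steps:
  step 1. node 0  ⊔preds=2  new=2  old=⊥  +wl: 
  step 2. node 1  ⊔preds=2  new=2  old=⊥  +wl: 0
  step 3. node 2  ⊔preds=2  new=1  old=⊥  +wl: 
  step 4. node 3  ⊔preds=⊤  new=⊤  old=⊥  +wl: 
  step 5. node 4  ⊔preds=0  new=⊤  old=2  +wl: 1,2,3
  step 6. node 5  ⊔preds=⊤  new=⊤  old=0  +wl: 4
  step 7. node 6  ⊔preds=⊥  new=⊤  old=2  +wl: 
  step 8. node 7  ⊔preds=⊤  new=⊤  old=⊥  +wl: 
  step 9. node 0  ⊔preds=⊤  new=⊤  old=2  +wl: 
  step 10. node 1  ⊔preds=⊤  new=⊤  old=2  +wl: 0
  step 11. node 2  ⊔preds=⊤  new=⊤  old=1  +wl: 
  step 12. node 3  ⊔preds=⊤  new=⊤  stable
  step 13. node 4  ⊔preds=⊤  new=⊤  stable
  step 14. node 0  ⊔preds=⊤  new=⊤  stable

Least fixpoint reached:
  node 0: ⊤
  node 1: ⊤
  node 2: ⊤
  node 3: ⊤
  node 4: ⊤
  node 5: ⊤
  node 6: ⊤
  node 7: ⊤

no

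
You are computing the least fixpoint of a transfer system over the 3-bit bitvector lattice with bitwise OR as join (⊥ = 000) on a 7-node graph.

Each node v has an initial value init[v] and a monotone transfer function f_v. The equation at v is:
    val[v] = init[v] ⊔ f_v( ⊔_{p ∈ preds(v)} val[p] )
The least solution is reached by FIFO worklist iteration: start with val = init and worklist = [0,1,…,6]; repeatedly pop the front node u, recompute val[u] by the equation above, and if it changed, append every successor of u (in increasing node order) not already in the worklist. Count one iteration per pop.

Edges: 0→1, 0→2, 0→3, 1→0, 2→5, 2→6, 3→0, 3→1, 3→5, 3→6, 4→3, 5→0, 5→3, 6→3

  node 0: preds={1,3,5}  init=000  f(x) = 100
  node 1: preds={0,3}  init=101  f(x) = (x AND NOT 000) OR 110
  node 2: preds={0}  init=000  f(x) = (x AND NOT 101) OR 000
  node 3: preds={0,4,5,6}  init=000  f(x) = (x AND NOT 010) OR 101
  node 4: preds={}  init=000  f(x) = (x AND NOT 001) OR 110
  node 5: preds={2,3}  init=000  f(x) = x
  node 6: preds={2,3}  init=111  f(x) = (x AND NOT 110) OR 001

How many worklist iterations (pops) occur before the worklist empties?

10

Trace (10 dequeues):
  [1] u=0 | in 101 | out 100 | prev 000 | push {}
  [2] u=1 | in 100 | out 111 | prev 101 | push {0}
  [3] u=2 | in 100 | out 000 | ==
  [4] u=3 | in 111 | out 101 | prev 000 | push {1}
  [5] u=4 | in 000 | out 110 | prev 000 | push {3}
  [6] u=5 | in 101 | out 101 | prev 000 | push {}
  [7] u=6 | in 101 | out 111 | ==
  [8] u=0 | in 111 | out 100 | ==
  [9] u=1 | in 101 | out 111 | ==
  [10] u=3 | in 111 | out 101 | ==

Converged values:
  [0] 100
  [1] 111
  [2] 000
  [3] 101
  [4] 110
  [5] 101
  [6] 111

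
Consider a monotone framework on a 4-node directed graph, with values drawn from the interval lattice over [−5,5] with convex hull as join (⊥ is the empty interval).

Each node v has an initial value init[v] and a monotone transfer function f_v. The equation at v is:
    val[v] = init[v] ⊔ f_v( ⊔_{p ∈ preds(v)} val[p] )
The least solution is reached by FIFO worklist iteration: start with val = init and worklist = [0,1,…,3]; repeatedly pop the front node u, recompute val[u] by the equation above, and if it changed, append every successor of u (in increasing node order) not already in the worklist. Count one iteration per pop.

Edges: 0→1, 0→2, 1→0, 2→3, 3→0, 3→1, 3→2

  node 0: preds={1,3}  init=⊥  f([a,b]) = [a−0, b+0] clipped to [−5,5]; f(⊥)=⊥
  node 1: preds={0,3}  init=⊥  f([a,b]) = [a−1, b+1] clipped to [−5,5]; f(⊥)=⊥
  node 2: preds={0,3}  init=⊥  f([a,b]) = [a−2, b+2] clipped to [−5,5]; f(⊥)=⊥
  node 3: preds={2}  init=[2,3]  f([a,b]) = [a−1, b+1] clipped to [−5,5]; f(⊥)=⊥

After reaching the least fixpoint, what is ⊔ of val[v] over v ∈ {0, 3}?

[-5,5]

Worklist (16 pops):
  #1 pop 0: in=[2,3] → [2,3] (was ⊥); enqueue []
  #2 pop 1: in=[2,3] → [1,4] (was ⊥); enqueue [0]
  #3 pop 2: in=[2,3] → [0,5] (was ⊥); enqueue []
  #4 pop 3: in=[0,5] → [-1,5] (was [2,3]); enqueue [1,2]
  #5 pop 0: in=[-1,5] → [-1,5] (was [2,3]); enqueue []
  #6 pop 1: in=[-1,5] → [-2,5] (was [1,4]); enqueue [0]
  #7 pop 2: in=[-1,5] → [-3,5] (was [0,5]); enqueue [3]
  #8 pop 0: in=[-2,5] → [-2,5] (was [-1,5]); enqueue [1,2]
  #9 pop 3: in=[-3,5] → [-4,5] (was [-1,5]); enqueue [0]
  #10 pop 1: in=[-4,5] → [-5,5] (was [-2,5]); enqueue []
  #11 pop 2: in=[-4,5] → [-5,5] (was [-3,5]); enqueue [3]
  #12 pop 0: in=[-5,5] → [-5,5] (was [-2,5]); enqueue [1,2]
  #13 pop 3: in=[-5,5] → [-5,5] (was [-4,5]); enqueue [0]
  #14 pop 1: in=[-5,5] → [-5,5] (no change)
  #15 pop 2: in=[-5,5] → [-5,5] (no change)
  #16 pop 0: in=[-5,5] → [-5,5] (no change)

Fixpoint:
  val[0] = [-5,5]
  val[1] = [-5,5]
  val[2] = [-5,5]
  val[3] = [-5,5]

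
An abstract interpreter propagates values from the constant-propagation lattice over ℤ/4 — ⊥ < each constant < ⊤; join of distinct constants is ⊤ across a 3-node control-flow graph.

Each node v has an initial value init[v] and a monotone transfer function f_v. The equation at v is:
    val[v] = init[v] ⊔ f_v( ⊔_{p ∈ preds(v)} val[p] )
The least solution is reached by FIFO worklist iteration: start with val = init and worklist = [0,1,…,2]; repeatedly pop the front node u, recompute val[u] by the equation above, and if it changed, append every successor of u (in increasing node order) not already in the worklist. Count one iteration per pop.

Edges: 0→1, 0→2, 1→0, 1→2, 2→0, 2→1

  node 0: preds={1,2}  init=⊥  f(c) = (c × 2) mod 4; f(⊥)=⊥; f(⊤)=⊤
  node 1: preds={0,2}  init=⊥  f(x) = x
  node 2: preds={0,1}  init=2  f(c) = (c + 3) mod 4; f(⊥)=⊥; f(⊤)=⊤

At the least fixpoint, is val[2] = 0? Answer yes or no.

Worklist (6 pops):
  #1 pop 0: in=2 → 0 (was ⊥); enqueue []
  #2 pop 1: in=⊤ → ⊤ (was ⊥); enqueue [0]
  #3 pop 2: in=⊤ → ⊤ (was 2); enqueue [1]
  #4 pop 0: in=⊤ → ⊤ (was 0); enqueue [2]
  #5 pop 1: in=⊤ → ⊤ (no change)
  #6 pop 2: in=⊤ → ⊤ (no change)

Fixpoint:
  val[0] = ⊤
  val[1] = ⊤
  val[2] = ⊤

no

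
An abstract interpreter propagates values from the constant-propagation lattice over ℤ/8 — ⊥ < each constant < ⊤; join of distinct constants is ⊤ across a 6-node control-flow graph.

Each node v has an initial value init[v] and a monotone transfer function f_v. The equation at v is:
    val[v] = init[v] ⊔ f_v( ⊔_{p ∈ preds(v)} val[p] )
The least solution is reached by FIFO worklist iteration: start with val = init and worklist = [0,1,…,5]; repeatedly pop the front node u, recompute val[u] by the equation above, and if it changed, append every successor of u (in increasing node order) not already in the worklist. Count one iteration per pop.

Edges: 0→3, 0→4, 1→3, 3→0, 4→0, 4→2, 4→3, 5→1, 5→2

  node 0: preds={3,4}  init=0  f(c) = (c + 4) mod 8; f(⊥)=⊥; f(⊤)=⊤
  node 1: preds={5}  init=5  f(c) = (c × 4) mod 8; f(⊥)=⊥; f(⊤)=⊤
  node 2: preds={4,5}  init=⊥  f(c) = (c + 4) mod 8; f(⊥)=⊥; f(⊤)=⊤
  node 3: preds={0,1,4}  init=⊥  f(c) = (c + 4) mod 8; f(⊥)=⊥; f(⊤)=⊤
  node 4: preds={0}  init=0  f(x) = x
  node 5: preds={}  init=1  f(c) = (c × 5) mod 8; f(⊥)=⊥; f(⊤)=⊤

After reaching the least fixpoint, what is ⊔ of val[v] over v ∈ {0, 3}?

Worklist (9 pops):
  #1 pop 0: in=0 → ⊤ (was 0); enqueue []
  #2 pop 1: in=1 → ⊤ (was 5); enqueue []
  #3 pop 2: in=⊤ → ⊤ (was ⊥); enqueue []
  #4 pop 3: in=⊤ → ⊤ (was ⊥); enqueue [0]
  #5 pop 4: in=⊤ → ⊤ (was 0); enqueue [2,3]
  #6 pop 5: in=⊥ → 1 (no change)
  #7 pop 0: in=⊤ → ⊤ (no change)
  #8 pop 2: in=⊤ → ⊤ (no change)
  #9 pop 3: in=⊤ → ⊤ (no change)

Fixpoint:
  val[0] = ⊤
  val[1] = ⊤
  val[2] = ⊤
  val[3] = ⊤
  val[4] = ⊤
  val[5] = 1

⊤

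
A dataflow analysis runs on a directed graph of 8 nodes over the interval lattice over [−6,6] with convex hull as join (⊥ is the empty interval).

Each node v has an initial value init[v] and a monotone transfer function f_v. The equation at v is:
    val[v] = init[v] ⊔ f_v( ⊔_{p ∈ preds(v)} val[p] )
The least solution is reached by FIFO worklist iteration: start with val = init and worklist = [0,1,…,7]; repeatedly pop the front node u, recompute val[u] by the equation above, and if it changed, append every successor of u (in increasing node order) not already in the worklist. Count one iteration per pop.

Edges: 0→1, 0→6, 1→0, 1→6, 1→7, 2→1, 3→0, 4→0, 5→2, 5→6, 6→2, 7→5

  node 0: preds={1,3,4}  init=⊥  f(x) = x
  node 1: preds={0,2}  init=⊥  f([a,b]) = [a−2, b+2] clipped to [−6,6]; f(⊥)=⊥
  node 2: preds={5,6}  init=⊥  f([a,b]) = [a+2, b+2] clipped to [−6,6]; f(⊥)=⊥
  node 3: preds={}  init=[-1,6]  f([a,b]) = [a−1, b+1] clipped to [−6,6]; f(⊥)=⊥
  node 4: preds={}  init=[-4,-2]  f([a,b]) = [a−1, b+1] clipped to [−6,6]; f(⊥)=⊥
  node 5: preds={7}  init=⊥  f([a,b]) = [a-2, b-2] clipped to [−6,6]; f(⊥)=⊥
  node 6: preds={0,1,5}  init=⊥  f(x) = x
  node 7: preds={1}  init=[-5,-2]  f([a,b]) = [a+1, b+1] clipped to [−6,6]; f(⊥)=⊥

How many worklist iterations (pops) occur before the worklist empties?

14

Worklist (14 pops):
  #1 pop 0: in=[-4,6] → [-4,6] (was ⊥); enqueue []
  #2 pop 1: in=[-4,6] → [-6,6] (was ⊥); enqueue [0]
  #3 pop 2: in=⊥ → ⊥ (no change)
  #4 pop 3: in=⊥ → [-1,6] (no change)
  #5 pop 4: in=⊥ → [-4,-2] (no change)
  #6 pop 5: in=[-5,-2] → [-6,-4] (was ⊥); enqueue [2]
  #7 pop 6: in=[-6,6] → [-6,6] (was ⊥); enqueue []
  #8 pop 7: in=[-6,6] → [-5,6] (was [-5,-2]); enqueue [5]
  #9 pop 0: in=[-6,6] → [-6,6] (was [-4,6]); enqueue [1,6]
  #10 pop 2: in=[-6,6] → [-4,6] (was ⊥); enqueue []
  #11 pop 5: in=[-5,6] → [-6,4] (was [-6,-4]); enqueue [2]
  #12 pop 1: in=[-6,6] → [-6,6] (no change)
  #13 pop 6: in=[-6,6] → [-6,6] (no change)
  #14 pop 2: in=[-6,6] → [-4,6] (no change)

Fixpoint:
  val[0] = [-6,6]
  val[1] = [-6,6]
  val[2] = [-4,6]
  val[3] = [-1,6]
  val[4] = [-4,-2]
  val[5] = [-6,4]
  val[6] = [-6,6]
  val[7] = [-5,6]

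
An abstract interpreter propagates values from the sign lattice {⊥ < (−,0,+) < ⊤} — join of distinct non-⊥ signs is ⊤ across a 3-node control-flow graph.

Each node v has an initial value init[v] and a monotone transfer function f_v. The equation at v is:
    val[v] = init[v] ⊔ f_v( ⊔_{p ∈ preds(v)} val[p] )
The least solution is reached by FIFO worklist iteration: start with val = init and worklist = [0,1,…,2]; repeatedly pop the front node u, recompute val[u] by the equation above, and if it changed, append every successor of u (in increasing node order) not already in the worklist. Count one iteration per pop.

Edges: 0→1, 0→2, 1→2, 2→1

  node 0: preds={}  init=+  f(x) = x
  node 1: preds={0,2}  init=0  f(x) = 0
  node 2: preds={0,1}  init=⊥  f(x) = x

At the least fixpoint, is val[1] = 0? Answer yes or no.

yes

Worklist (4 pops):
  #1 pop 0: in=⊥ → + (no change)
  #2 pop 1: in=+ → 0 (no change)
  #3 pop 2: in=⊤ → ⊤ (was ⊥); enqueue [1]
  #4 pop 1: in=⊤ → 0 (no change)

Fixpoint:
  val[0] = +
  val[1] = 0
  val[2] = ⊤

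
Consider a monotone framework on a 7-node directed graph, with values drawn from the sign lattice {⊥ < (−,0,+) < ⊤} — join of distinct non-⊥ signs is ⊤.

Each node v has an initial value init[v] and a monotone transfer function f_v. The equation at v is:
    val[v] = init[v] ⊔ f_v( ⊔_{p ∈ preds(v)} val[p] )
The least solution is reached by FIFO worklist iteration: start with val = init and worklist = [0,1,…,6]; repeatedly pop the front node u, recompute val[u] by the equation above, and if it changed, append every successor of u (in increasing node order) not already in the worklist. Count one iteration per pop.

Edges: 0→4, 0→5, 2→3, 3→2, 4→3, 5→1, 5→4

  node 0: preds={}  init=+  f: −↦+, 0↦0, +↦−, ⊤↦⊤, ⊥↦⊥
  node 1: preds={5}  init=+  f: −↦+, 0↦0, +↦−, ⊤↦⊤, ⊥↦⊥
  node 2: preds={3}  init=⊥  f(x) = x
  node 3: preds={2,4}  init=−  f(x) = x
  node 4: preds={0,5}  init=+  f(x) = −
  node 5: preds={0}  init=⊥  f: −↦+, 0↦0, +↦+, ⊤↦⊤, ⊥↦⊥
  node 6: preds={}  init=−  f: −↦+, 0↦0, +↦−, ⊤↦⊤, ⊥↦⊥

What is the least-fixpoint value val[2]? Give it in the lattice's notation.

⊤

Iteration log — 11 steps:
  step 1. node 0  ⊔preds=⊥  new=+  stable
  step 2. node 1  ⊔preds=⊥  new=+  stable
  step 3. node 2  ⊔preds=−  new=−  old=⊥  +wl: 
  step 4. node 3  ⊔preds=⊤  new=⊤  old=−  +wl: 2
  step 5. node 4  ⊔preds=+  new=⊤  old=+  +wl: 3
  step 6. node 5  ⊔preds=+  new=+  old=⊥  +wl: 1,4
  step 7. node 6  ⊔preds=⊥  new=−  stable
  step 8. node 2  ⊔preds=⊤  new=⊤  old=−  +wl: 
  step 9. node 3  ⊔preds=⊤  new=⊤  stable
  step 10. node 1  ⊔preds=+  new=⊤  old=+  +wl: 
  step 11. node 4  ⊔preds=+  new=⊤  stable

Least fixpoint reached:
  node 0: +
  node 1: ⊤
  node 2: ⊤
  node 3: ⊤
  node 4: ⊤
  node 5: +
  node 6: −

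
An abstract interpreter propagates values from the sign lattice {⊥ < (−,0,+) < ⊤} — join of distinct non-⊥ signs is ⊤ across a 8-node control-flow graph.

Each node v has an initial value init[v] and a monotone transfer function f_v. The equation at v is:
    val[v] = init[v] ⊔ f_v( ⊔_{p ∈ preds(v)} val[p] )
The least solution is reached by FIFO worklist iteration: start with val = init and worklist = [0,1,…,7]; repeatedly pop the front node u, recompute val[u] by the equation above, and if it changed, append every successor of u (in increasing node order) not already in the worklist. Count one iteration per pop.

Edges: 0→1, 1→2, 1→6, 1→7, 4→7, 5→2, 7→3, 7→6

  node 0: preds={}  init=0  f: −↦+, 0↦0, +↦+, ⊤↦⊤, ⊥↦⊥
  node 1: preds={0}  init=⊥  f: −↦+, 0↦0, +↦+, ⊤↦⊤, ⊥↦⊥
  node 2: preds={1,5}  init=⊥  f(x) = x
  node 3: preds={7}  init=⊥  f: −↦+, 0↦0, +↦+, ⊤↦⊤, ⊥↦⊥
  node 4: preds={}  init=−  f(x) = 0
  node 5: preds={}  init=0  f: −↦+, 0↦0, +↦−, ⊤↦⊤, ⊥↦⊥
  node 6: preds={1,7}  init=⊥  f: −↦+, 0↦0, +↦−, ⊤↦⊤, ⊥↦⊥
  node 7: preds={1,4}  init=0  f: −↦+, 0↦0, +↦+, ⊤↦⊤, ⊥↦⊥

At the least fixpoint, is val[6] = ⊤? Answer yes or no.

Trace (10 dequeues):
  [1] u=0 | in ⊥ | out 0 | ==
  [2] u=1 | in 0 | out 0 | prev ⊥ | push {}
  [3] u=2 | in 0 | out 0 | prev ⊥ | push {}
  [4] u=3 | in 0 | out 0 | prev ⊥ | push {}
  [5] u=4 | in ⊥ | out ⊤ | prev − | push {}
  [6] u=5 | in ⊥ | out 0 | ==
  [7] u=6 | in 0 | out 0 | prev ⊥ | push {}
  [8] u=7 | in ⊤ | out ⊤ | prev 0 | push {3,6}
  [9] u=3 | in ⊤ | out ⊤ | prev 0 | push {}
  [10] u=6 | in ⊤ | out ⊤ | prev 0 | push {}

Converged values:
  [0] 0
  [1] 0
  [2] 0
  [3] ⊤
  [4] ⊤
  [5] 0
  [6] ⊤
  [7] ⊤

yes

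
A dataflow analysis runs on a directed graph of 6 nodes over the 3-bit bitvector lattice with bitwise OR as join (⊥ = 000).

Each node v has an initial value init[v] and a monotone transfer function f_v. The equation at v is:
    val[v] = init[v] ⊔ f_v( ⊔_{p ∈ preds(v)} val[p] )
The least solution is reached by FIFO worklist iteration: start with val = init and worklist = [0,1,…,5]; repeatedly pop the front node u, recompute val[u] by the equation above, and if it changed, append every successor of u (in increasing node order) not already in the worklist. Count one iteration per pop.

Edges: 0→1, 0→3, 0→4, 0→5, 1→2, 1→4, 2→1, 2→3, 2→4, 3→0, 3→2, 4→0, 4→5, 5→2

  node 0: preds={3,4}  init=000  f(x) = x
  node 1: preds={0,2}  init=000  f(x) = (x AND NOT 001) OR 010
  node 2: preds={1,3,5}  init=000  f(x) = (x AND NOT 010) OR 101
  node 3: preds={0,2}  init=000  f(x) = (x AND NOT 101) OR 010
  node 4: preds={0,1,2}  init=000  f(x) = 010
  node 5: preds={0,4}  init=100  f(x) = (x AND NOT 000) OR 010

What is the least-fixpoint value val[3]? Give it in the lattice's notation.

Iteration log — 13 steps:
  step 1. node 0  ⊔preds=000  new=000  stable
  step 2. node 1  ⊔preds=000  new=010  old=000  +wl: 
  step 3. node 2  ⊔preds=110  new=101  old=000  +wl: 1
  step 4. node 3  ⊔preds=101  new=010  old=000  +wl: 0,2
  step 5. node 4  ⊔preds=111  new=010  old=000  +wl: 
  step 6. node 5  ⊔preds=010  new=110  old=100  +wl: 
  step 7. node 1  ⊔preds=101  new=110  old=010  +wl: 4
  step 8. node 0  ⊔preds=010  new=010  old=000  +wl: 1,3,5
  step 9. node 2  ⊔preds=110  new=101  stable
  step 10. node 4  ⊔preds=111  new=010  stable
  step 11. node 1  ⊔preds=111  new=110  stable
  step 12. node 3  ⊔preds=111  new=010  stable
  step 13. node 5  ⊔preds=010  new=110  stable

Least fixpoint reached:
  node 0: 010
  node 1: 110
  node 2: 101
  node 3: 010
  node 4: 010
  node 5: 110

010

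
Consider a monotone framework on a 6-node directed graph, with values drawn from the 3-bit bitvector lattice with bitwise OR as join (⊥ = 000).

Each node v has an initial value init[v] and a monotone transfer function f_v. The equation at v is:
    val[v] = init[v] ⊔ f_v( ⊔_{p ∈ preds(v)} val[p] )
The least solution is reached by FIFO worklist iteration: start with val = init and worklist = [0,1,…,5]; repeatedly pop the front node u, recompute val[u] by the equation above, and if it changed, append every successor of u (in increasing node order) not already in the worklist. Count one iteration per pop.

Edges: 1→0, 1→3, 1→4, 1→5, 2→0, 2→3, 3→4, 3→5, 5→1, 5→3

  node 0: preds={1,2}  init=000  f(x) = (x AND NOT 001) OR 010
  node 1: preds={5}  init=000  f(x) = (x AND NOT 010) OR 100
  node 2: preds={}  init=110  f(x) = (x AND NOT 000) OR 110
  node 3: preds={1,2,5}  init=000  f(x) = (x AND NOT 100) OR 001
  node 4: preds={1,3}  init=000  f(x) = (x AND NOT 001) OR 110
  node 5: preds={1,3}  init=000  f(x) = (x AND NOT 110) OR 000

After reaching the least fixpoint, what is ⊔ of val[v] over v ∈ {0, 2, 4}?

Iteration log — 12 steps:
  step 1. node 0  ⊔preds=110  new=110  old=000  +wl: 
  step 2. node 1  ⊔preds=000  new=100  old=000  +wl: 0
  step 3. node 2  ⊔preds=000  new=110  stable
  step 4. node 3  ⊔preds=110  new=011  old=000  +wl: 
  step 5. node 4  ⊔preds=111  new=110  old=000  +wl: 
  step 6. node 5  ⊔preds=111  new=001  old=000  +wl: 1,3
  step 7. node 0  ⊔preds=110  new=110  stable
  step 8. node 1  ⊔preds=001  new=101  old=100  +wl: 0,4,5
  step 9. node 3  ⊔preds=111  new=011  stable
  step 10. node 0  ⊔preds=111  new=110  stable
  step 11. node 4  ⊔preds=111  new=110  stable
  step 12. node 5  ⊔preds=111  new=001  stable

Least fixpoint reached:
  node 0: 110
  node 1: 101
  node 2: 110
  node 3: 011
  node 4: 110
  node 5: 001

110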